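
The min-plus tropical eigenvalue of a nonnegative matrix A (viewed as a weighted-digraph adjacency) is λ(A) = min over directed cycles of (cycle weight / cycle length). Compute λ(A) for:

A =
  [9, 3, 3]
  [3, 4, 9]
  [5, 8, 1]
λ(A) = 1

Enumerate directed cycles and compute their means (weight / length). Sample:
  cycle 0 → 0: weight = 9, length = 1, mean = 9/1 ≈ 9.000
  cycle 1 → 1: weight = 4, length = 1, mean = 4/1 ≈ 4.000
  cycle 2 → 2: weight = 1, length = 1, mean = 1/1 ≈ 1.000
  cycle 0 → 1 → 0: weight = 6, length = 2, mean = 6/2 ≈ 3.000
  cycle 0 → 2 → 0: weight = 8, length = 2, mean = 8/2 ≈ 4.000
  cycle 1 → 0 → 1: weight = 6, length = 2, mean = 6/2 ≈ 3.000
Minimum mean = 1.000, attained e.g. along the cycle 2 → 2 with weight 1 and length 1. So λ(A) = 1/1 = 1.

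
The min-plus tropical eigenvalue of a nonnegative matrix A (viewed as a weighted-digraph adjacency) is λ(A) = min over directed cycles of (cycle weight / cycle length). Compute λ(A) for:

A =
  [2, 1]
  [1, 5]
λ(A) = 1

Enumerate directed cycles and compute their means (weight / length). Sample:
  cycle 0 → 0: weight = 2, length = 1, mean = 2/1 ≈ 2.000
  cycle 1 → 1: weight = 5, length = 1, mean = 5/1 ≈ 5.000
  cycle 0 → 1 → 0: weight = 2, length = 2, mean = 2/2 ≈ 1.000
  cycle 1 → 0 → 1: weight = 2, length = 2, mean = 2/2 ≈ 1.000
Minimum mean = 1.000, attained e.g. along the cycle 0 → 1 → 0 with weight 2 and length 2. So λ(A) = 2/2 = 1.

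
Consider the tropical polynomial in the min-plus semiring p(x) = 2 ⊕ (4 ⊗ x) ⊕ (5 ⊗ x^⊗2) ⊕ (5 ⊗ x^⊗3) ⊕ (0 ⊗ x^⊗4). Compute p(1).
p(1) = 2

A tropical monomial a ⊗ x^⊗i evaluates to a + i · x. Evaluating each term at x = 1:
  Term 0 contributes 2 + 0 · 1 = 2
  Term 1 contributes 4 + 1 · 1 = 5
  Term 2 contributes 5 + 2 · 1 = 7
  Term 3 contributes 5 + 3 · 1 = 8
  Term 4 contributes 0 + 4 · 1 = 4
p(1) = ⊕ of these = min[2, 5, 7, 8, 4] = 2.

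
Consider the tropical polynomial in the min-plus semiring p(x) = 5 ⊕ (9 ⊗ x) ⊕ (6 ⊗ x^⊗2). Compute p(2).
p(2) = 5

A tropical monomial a ⊗ x^⊗i evaluates to a + i · x. Evaluating each term at x = 2:
  Term 0 contributes 5 + 0 · 2 = 5
  Term 1 contributes 9 + 1 · 2 = 11
  Term 2 contributes 6 + 2 · 2 = 10
p(2) = ⊕ of these = min[5, 11, 10] = 5.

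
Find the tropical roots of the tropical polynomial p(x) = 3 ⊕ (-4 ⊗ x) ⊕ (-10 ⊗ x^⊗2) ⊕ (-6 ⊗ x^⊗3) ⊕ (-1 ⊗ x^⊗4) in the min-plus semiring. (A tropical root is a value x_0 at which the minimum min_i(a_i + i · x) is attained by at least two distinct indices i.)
Roots: {-5, -4, 6, 7}

Each tropical root is a break point of the lower envelope of the lines y = a_i + i · x (there are 5 lines, with slopes 0, 1, ..., 4). Only the lines that attain the minimum somewhere contribute to roots; other lines are dominated. Here the surviving (envelope) indices are i = 4, i = 3, i = 2, i = 1, i = 0.
Intersections between consecutive envelope lines give the roots: for adjacent envelope indices i < j the intersection is x = (a_i − a_j) / (j − i). Reading off the sorted break points: {-5, -4, 6, 7}.
Verification: at each break x_0, at least two indices attain the minimum of min_i(a_i + i · x_0).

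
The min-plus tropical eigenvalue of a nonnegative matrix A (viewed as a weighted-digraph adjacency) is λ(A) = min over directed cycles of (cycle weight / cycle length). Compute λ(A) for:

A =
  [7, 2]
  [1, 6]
λ(A) = 3/2

Enumerate directed cycles and compute their means (weight / length). Sample:
  cycle 0 → 0: weight = 7, length = 1, mean = 7/1 ≈ 7.000
  cycle 1 → 1: weight = 6, length = 1, mean = 6/1 ≈ 6.000
  cycle 0 → 1 → 0: weight = 3, length = 2, mean = 3/2 ≈ 1.500
  cycle 1 → 0 → 1: weight = 3, length = 2, mean = 3/2 ≈ 1.500
Minimum mean = 1.500, attained e.g. along the cycle 0 → 1 → 0 with weight 3 and length 2. So λ(A) = 3/2 = 3/2.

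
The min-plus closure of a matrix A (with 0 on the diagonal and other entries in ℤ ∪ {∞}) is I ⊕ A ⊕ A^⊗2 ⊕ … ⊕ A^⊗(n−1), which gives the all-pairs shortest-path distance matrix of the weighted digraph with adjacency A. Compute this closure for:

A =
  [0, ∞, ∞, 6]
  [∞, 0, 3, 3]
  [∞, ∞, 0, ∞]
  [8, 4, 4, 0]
Closure =
  [0, 10, 10, 6]
  [11, 0, 3, 3]
  [∞, ∞, 0, ∞]
  [8, 4, 4, 0]

This is the Floyd-Warshall all-pairs shortest-path computation. For each intermediate vertex k = 0, 1, …, 3, update dist[i][j] ← min(dist[i][j], dist[i][k] + dist[k][j]). The final matrix gives, for each (i, j), the minimum total weight of any directed path from i to j (possibly empty when i = j).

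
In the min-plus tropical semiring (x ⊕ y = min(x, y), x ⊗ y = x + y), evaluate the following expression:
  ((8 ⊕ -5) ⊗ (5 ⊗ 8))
((8 ⊕ -5) ⊗ (5 ⊗ 8)) = 8

Expand innermost to outermost. Recall ⊕ takes the minimum of its arguments and ⊗ takes their sum. Working out the expression ((8 ⊕ -5) ⊗ (5 ⊗ 8)) gives 8.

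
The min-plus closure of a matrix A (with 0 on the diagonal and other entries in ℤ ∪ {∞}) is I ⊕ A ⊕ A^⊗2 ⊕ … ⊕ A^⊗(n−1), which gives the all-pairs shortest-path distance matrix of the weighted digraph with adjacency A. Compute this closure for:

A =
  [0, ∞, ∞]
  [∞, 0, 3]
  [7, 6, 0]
Closure =
  [0, ∞, ∞]
  [10, 0, 3]
  [7, 6, 0]

This is the Floyd-Warshall all-pairs shortest-path computation. For each intermediate vertex k = 0, 1, …, 2, update dist[i][j] ← min(dist[i][j], dist[i][k] + dist[k][j]). The final matrix gives, for each (i, j), the minimum total weight of any directed path from i to j (possibly empty when i = j).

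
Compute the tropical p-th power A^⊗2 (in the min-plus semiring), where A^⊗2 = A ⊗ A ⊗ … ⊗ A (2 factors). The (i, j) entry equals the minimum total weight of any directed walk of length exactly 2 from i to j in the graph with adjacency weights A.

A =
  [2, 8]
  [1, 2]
A^⊗2 =
  [4, 10]
  [3, 4]

Each entry (A^⊗2)_ij equals the minimum over all length-2 walks i = v_0 → v_1 → … → v_2 = j of Σ_t A[v_t][v_{t+1}]. For example, for (i, j) = (0, 1) we minimise over 2 possible intermediate vertex sequences; the minimum is 10, attained along the walk 0 → 0 → 1.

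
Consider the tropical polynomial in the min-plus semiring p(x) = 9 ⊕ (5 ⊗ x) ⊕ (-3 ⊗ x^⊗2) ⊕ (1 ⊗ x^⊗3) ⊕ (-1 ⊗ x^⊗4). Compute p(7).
p(7) = 9

A tropical monomial a ⊗ x^⊗i evaluates to a + i · x. Evaluating each term at x = 7:
  Term 0 contributes 9 + 0 · 7 = 9
  Term 1 contributes 5 + 1 · 7 = 12
  Term 2 contributes -3 + 2 · 7 = 11
  Term 3 contributes 1 + 3 · 7 = 22
  Term 4 contributes -1 + 4 · 7 = 27
p(7) = ⊕ of these = min[9, 12, 11, 22, 27] = 9.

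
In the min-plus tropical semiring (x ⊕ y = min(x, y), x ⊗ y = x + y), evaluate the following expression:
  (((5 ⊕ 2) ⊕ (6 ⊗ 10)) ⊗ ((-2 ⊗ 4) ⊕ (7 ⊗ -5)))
(((5 ⊕ 2) ⊕ (6 ⊗ 10)) ⊗ ((-2 ⊗ 4) ⊕ (7 ⊗ -5))) = 4

Expand innermost to outermost. Recall ⊕ takes the minimum of its arguments and ⊗ takes their sum. Working out the expression (((5 ⊕ 2) ⊕ (6 ⊗ 10)) ⊗ ((-2 ⊗ 4) ⊕ (7 ⊗ -5))) gives 4.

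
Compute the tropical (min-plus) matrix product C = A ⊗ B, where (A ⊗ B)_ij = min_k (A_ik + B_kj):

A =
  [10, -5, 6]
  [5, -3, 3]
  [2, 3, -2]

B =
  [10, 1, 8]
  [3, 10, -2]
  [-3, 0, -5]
A ⊗ B =
  [-2, 5, -7]
  [0, 3, -5]
  [-5, -2, -7]

Apply the min-plus product entry-by-entry:
  C[0][0] = min over k of (A[0][0] + B[0][0] = 10 + 10 = 20, A[0][1] + B[1][0] = -5 + 3 = -2, A[0][2] + B[2][0] = 6 + -3 = 3) = -2 (attained at k = 1)
  C[0][1] = min over k of (A[0][0] + B[0][1] = 10 + 1 = 11, A[0][1] + B[1][1] = -5 + 10 = 5, A[0][2] + B[2][1] = 6 + 0 = 6) = 5 (attained at k = 1)
  C[0][2] = min over k of (A[0][0] + B[0][2] = 10 + 8 = 18, A[0][1] + B[1][2] = -5 + -2 = -7, A[0][2] + B[2][2] = 6 + -5 = 1) = -7 (attained at k = 1)
  C[1][0] = min over k of (A[1][0] + B[0][0] = 5 + 10 = 15, A[1][1] + B[1][0] = -3 + 3 = 0, A[1][2] + B[2][0] = 3 + -3 = 0) = 0 (attained at k = 1)
  C[1][1] = min over k of (A[1][0] + B[0][1] = 5 + 1 = 6, A[1][1] + B[1][1] = -3 + 10 = 7, A[1][2] + B[2][1] = 3 + 0 = 3) = 3 (attained at k = 2)
  C[1][2] = min over k of (A[1][0] + B[0][2] = 5 + 8 = 13, A[1][1] + B[1][2] = -3 + -2 = -5, A[1][2] + B[2][2] = 3 + -5 = -2) = -5 (attained at k = 1)
  C[2][0] = min over k of (A[2][0] + B[0][0] = 2 + 10 = 12, A[2][1] + B[1][0] = 3 + 3 = 6, A[2][2] + B[2][0] = -2 + -3 = -5) = -5 (attained at k = 2)
  C[2][1] = min over k of (A[2][0] + B[0][1] = 2 + 1 = 3, A[2][1] + B[1][1] = 3 + 10 = 13, A[2][2] + B[2][1] = -2 + 0 = -2) = -2 (attained at k = 2)
  C[2][2] = min over k of (A[2][0] + B[0][2] = 2 + 8 = 10, A[2][1] + B[1][2] = 3 + -2 = 1, A[2][2] + B[2][2] = -2 + -5 = -7) = -7 (attained at k = 2)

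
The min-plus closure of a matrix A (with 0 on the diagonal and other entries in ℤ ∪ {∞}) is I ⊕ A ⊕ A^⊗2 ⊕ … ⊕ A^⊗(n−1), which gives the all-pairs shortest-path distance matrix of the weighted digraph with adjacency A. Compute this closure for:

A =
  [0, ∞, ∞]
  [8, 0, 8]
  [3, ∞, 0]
Closure =
  [0, ∞, ∞]
  [8, 0, 8]
  [3, ∞, 0]

This is the Floyd-Warshall all-pairs shortest-path computation. For each intermediate vertex k = 0, 1, …, 2, update dist[i][j] ← min(dist[i][j], dist[i][k] + dist[k][j]). The final matrix gives, for each (i, j), the minimum total weight of any directed path from i to j (possibly empty when i = j).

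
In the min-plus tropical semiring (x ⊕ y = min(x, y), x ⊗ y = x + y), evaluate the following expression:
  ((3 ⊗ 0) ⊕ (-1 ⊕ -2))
((3 ⊗ 0) ⊕ (-1 ⊕ -2)) = -2

Expand innermost to outermost. Recall ⊕ takes the minimum of its arguments and ⊗ takes their sum. Working out the expression ((3 ⊗ 0) ⊕ (-1 ⊕ -2)) gives -2.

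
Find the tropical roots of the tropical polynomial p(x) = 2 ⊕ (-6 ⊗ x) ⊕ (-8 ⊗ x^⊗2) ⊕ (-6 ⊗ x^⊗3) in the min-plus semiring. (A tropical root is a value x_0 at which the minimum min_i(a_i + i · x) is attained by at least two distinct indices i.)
Roots: {-2, 2, 8}

Each tropical root is a break point of the lower envelope of the lines y = a_i + i · x (there are 4 lines, with slopes 0, 1, ..., 3). Only the lines that attain the minimum somewhere contribute to roots; other lines are dominated. Here the surviving (envelope) indices are i = 3, i = 2, i = 1, i = 0.
Intersections between consecutive envelope lines give the roots: for adjacent envelope indices i < j the intersection is x = (a_i − a_j) / (j − i). Reading off the sorted break points: {-2, 2, 8}.
Verification: at each break x_0, at least two indices attain the minimum of min_i(a_i + i · x_0).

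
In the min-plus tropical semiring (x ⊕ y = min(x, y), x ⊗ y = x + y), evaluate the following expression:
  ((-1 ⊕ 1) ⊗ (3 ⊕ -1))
((-1 ⊕ 1) ⊗ (3 ⊕ -1)) = -2

Expand innermost to outermost. Recall ⊕ takes the minimum of its arguments and ⊗ takes their sum. Working out the expression ((-1 ⊕ 1) ⊗ (3 ⊕ -1)) gives -2.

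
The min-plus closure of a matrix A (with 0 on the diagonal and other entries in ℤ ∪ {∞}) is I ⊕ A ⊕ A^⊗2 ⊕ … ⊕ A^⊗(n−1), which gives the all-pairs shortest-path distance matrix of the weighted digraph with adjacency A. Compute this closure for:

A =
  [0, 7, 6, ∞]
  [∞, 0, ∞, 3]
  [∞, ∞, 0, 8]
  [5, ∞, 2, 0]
Closure =
  [0, 7, 6, 10]
  [8, 0, 5, 3]
  [13, 20, 0, 8]
  [5, 12, 2, 0]

This is the Floyd-Warshall all-pairs shortest-path computation. For each intermediate vertex k = 0, 1, …, 3, update dist[i][j] ← min(dist[i][j], dist[i][k] + dist[k][j]). The final matrix gives, for each (i, j), the minimum total weight of any directed path from i to j (possibly empty when i = j).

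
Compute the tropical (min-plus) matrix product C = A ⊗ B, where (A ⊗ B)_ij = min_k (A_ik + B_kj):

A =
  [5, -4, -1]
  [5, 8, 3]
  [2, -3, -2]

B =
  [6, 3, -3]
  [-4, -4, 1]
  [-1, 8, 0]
A ⊗ B =
  [-8, -8, -3]
  [2, 4, 2]
  [-7, -7, -2]

Apply the min-plus product entry-by-entry:
  C[0][0] = min over k of (A[0][0] + B[0][0] = 5 + 6 = 11, A[0][1] + B[1][0] = -4 + -4 = -8, A[0][2] + B[2][0] = -1 + -1 = -2) = -8 (attained at k = 1)
  C[0][1] = min over k of (A[0][0] + B[0][1] = 5 + 3 = 8, A[0][1] + B[1][1] = -4 + -4 = -8, A[0][2] + B[2][1] = -1 + 8 = 7) = -8 (attained at k = 1)
  C[0][2] = min over k of (A[0][0] + B[0][2] = 5 + -3 = 2, A[0][1] + B[1][2] = -4 + 1 = -3, A[0][2] + B[2][2] = -1 + 0 = -1) = -3 (attained at k = 1)
  C[1][0] = min over k of (A[1][0] + B[0][0] = 5 + 6 = 11, A[1][1] + B[1][0] = 8 + -4 = 4, A[1][2] + B[2][0] = 3 + -1 = 2) = 2 (attained at k = 2)
  C[1][1] = min over k of (A[1][0] + B[0][1] = 5 + 3 = 8, A[1][1] + B[1][1] = 8 + -4 = 4, A[1][2] + B[2][1] = 3 + 8 = 11) = 4 (attained at k = 1)
  C[1][2] = min over k of (A[1][0] + B[0][2] = 5 + -3 = 2, A[1][1] + B[1][2] = 8 + 1 = 9, A[1][2] + B[2][2] = 3 + 0 = 3) = 2 (attained at k = 0)
  C[2][0] = min over k of (A[2][0] + B[0][0] = 2 + 6 = 8, A[2][1] + B[1][0] = -3 + -4 = -7, A[2][2] + B[2][0] = -2 + -1 = -3) = -7 (attained at k = 1)
  C[2][1] = min over k of (A[2][0] + B[0][1] = 2 + 3 = 5, A[2][1] + B[1][1] = -3 + -4 = -7, A[2][2] + B[2][1] = -2 + 8 = 6) = -7 (attained at k = 1)
  C[2][2] = min over k of (A[2][0] + B[0][2] = 2 + -3 = -1, A[2][1] + B[1][2] = -3 + 1 = -2, A[2][2] + B[2][2] = -2 + 0 = -2) = -2 (attained at k = 1)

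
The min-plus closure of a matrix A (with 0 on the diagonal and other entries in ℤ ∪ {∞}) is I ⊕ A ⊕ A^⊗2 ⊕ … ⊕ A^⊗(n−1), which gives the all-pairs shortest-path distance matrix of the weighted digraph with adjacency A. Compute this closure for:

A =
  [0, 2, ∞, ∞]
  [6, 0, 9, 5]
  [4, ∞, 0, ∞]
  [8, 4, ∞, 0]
Closure =
  [0, 2, 11, 7]
  [6, 0, 9, 5]
  [4, 6, 0, 11]
  [8, 4, 13, 0]

This is the Floyd-Warshall all-pairs shortest-path computation. For each intermediate vertex k = 0, 1, …, 3, update dist[i][j] ← min(dist[i][j], dist[i][k] + dist[k][j]). The final matrix gives, for each (i, j), the minimum total weight of any directed path from i to j (possibly empty when i = j).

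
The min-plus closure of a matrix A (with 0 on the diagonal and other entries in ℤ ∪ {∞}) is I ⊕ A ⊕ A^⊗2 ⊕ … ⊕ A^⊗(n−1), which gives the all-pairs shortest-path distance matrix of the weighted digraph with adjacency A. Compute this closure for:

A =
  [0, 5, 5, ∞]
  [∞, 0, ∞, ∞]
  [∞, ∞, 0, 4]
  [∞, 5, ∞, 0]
Closure =
  [0, 5, 5, 9]
  [∞, 0, ∞, ∞]
  [∞, 9, 0, 4]
  [∞, 5, ∞, 0]

This is the Floyd-Warshall all-pairs shortest-path computation. For each intermediate vertex k = 0, 1, …, 3, update dist[i][j] ← min(dist[i][j], dist[i][k] + dist[k][j]). The final matrix gives, for each (i, j), the minimum total weight of any directed path from i to j (possibly empty when i = j).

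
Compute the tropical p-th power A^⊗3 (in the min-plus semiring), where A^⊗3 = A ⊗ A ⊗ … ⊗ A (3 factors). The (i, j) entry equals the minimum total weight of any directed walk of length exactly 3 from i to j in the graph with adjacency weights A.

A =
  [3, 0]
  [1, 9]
A^⊗3 =
  [4, 1]
  [2, 4]

Each entry (A^⊗3)_ij equals the minimum over all length-3 walks i = v_0 → v_1 → … → v_3 = j of Σ_t A[v_t][v_{t+1}]. For example, for (i, j) = (0, 1) we minimise over 4 possible intermediate vertex sequences; the minimum is 1, attained along the walk 0 → 1 → 0 → 1.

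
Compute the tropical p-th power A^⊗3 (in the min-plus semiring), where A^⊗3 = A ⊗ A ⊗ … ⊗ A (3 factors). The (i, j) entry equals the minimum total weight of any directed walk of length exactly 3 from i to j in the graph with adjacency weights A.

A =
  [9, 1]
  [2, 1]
A^⊗3 =
  [4, 3]
  [4, 3]

Each entry (A^⊗3)_ij equals the minimum over all length-3 walks i = v_0 → v_1 → … → v_3 = j of Σ_t A[v_t][v_{t+1}]. For example, for (i, j) = (0, 1) we minimise over 4 possible intermediate vertex sequences; the minimum is 3, attained along the walk 0 → 1 → 1 → 1.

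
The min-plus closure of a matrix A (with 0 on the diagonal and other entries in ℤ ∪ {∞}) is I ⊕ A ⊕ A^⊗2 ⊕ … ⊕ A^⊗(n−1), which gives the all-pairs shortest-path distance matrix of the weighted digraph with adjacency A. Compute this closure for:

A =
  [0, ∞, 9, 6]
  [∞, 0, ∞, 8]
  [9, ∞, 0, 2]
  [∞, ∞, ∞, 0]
Closure =
  [0, ∞, 9, 6]
  [∞, 0, ∞, 8]
  [9, ∞, 0, 2]
  [∞, ∞, ∞, 0]

This is the Floyd-Warshall all-pairs shortest-path computation. For each intermediate vertex k = 0, 1, …, 3, update dist[i][j] ← min(dist[i][j], dist[i][k] + dist[k][j]). The final matrix gives, for each (i, j), the minimum total weight of any directed path from i to j (possibly empty when i = j).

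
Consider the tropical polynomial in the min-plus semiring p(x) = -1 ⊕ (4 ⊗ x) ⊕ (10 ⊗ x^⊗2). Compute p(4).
p(4) = -1

A tropical monomial a ⊗ x^⊗i evaluates to a + i · x. Evaluating each term at x = 4:
  Term 0 contributes -1 + 0 · 4 = -1
  Term 1 contributes 4 + 1 · 4 = 8
  Term 2 contributes 10 + 2 · 4 = 18
p(4) = ⊕ of these = min[-1, 8, 18] = -1.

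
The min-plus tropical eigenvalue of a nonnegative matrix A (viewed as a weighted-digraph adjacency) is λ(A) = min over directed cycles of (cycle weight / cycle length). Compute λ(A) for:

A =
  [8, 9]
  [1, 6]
λ(A) = 5

Enumerate directed cycles and compute their means (weight / length). Sample:
  cycle 0 → 0: weight = 8, length = 1, mean = 8/1 ≈ 8.000
  cycle 1 → 1: weight = 6, length = 1, mean = 6/1 ≈ 6.000
  cycle 0 → 1 → 0: weight = 10, length = 2, mean = 10/2 ≈ 5.000
  cycle 1 → 0 → 1: weight = 10, length = 2, mean = 10/2 ≈ 5.000
Minimum mean = 5.000, attained e.g. along the cycle 0 → 1 → 0 with weight 10 and length 2. So λ(A) = 10/2 = 5.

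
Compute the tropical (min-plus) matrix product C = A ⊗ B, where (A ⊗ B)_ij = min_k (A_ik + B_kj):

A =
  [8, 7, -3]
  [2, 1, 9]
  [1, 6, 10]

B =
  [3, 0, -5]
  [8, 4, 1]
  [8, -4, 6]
A ⊗ B =
  [5, -7, 3]
  [5, 2, -3]
  [4, 1, -4]

Apply the min-plus product entry-by-entry:
  C[0][0] = min over k of (A[0][0] + B[0][0] = 8 + 3 = 11, A[0][1] + B[1][0] = 7 + 8 = 15, A[0][2] + B[2][0] = -3 + 8 = 5) = 5 (attained at k = 2)
  C[0][1] = min over k of (A[0][0] + B[0][1] = 8 + 0 = 8, A[0][1] + B[1][1] = 7 + 4 = 11, A[0][2] + B[2][1] = -3 + -4 = -7) = -7 (attained at k = 2)
  C[0][2] = min over k of (A[0][0] + B[0][2] = 8 + -5 = 3, A[0][1] + B[1][2] = 7 + 1 = 8, A[0][2] + B[2][2] = -3 + 6 = 3) = 3 (attained at k = 0)
  C[1][0] = min over k of (A[1][0] + B[0][0] = 2 + 3 = 5, A[1][1] + B[1][0] = 1 + 8 = 9, A[1][2] + B[2][0] = 9 + 8 = 17) = 5 (attained at k = 0)
  C[1][1] = min over k of (A[1][0] + B[0][1] = 2 + 0 = 2, A[1][1] + B[1][1] = 1 + 4 = 5, A[1][2] + B[2][1] = 9 + -4 = 5) = 2 (attained at k = 0)
  C[1][2] = min over k of (A[1][0] + B[0][2] = 2 + -5 = -3, A[1][1] + B[1][2] = 1 + 1 = 2, A[1][2] + B[2][2] = 9 + 6 = 15) = -3 (attained at k = 0)
  C[2][0] = min over k of (A[2][0] + B[0][0] = 1 + 3 = 4, A[2][1] + B[1][0] = 6 + 8 = 14, A[2][2] + B[2][0] = 10 + 8 = 18) = 4 (attained at k = 0)
  C[2][1] = min over k of (A[2][0] + B[0][1] = 1 + 0 = 1, A[2][1] + B[1][1] = 6 + 4 = 10, A[2][2] + B[2][1] = 10 + -4 = 6) = 1 (attained at k = 0)
  C[2][2] = min over k of (A[2][0] + B[0][2] = 1 + -5 = -4, A[2][1] + B[1][2] = 6 + 1 = 7, A[2][2] + B[2][2] = 10 + 6 = 16) = -4 (attained at k = 0)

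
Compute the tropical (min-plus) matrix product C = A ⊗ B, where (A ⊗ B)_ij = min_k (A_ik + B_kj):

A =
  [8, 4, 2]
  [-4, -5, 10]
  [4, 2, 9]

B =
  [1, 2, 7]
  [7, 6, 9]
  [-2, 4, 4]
A ⊗ B =
  [0, 6, 6]
  [-3, -2, 3]
  [5, 6, 11]

Apply the min-plus product entry-by-entry:
  C[0][0] = min over k of (A[0][0] + B[0][0] = 8 + 1 = 9, A[0][1] + B[1][0] = 4 + 7 = 11, A[0][2] + B[2][0] = 2 + -2 = 0) = 0 (attained at k = 2)
  C[0][1] = min over k of (A[0][0] + B[0][1] = 8 + 2 = 10, A[0][1] + B[1][1] = 4 + 6 = 10, A[0][2] + B[2][1] = 2 + 4 = 6) = 6 (attained at k = 2)
  C[0][2] = min over k of (A[0][0] + B[0][2] = 8 + 7 = 15, A[0][1] + B[1][2] = 4 + 9 = 13, A[0][2] + B[2][2] = 2 + 4 = 6) = 6 (attained at k = 2)
  C[1][0] = min over k of (A[1][0] + B[0][0] = -4 + 1 = -3, A[1][1] + B[1][0] = -5 + 7 = 2, A[1][2] + B[2][0] = 10 + -2 = 8) = -3 (attained at k = 0)
  C[1][1] = min over k of (A[1][0] + B[0][1] = -4 + 2 = -2, A[1][1] + B[1][1] = -5 + 6 = 1, A[1][2] + B[2][1] = 10 + 4 = 14) = -2 (attained at k = 0)
  C[1][2] = min over k of (A[1][0] + B[0][2] = -4 + 7 = 3, A[1][1] + B[1][2] = -5 + 9 = 4, A[1][2] + B[2][2] = 10 + 4 = 14) = 3 (attained at k = 0)
  C[2][0] = min over k of (A[2][0] + B[0][0] = 4 + 1 = 5, A[2][1] + B[1][0] = 2 + 7 = 9, A[2][2] + B[2][0] = 9 + -2 = 7) = 5 (attained at k = 0)
  C[2][1] = min over k of (A[2][0] + B[0][1] = 4 + 2 = 6, A[2][1] + B[1][1] = 2 + 6 = 8, A[2][2] + B[2][1] = 9 + 4 = 13) = 6 (attained at k = 0)
  C[2][2] = min over k of (A[2][0] + B[0][2] = 4 + 7 = 11, A[2][1] + B[1][2] = 2 + 9 = 11, A[2][2] + B[2][2] = 9 + 4 = 13) = 11 (attained at k = 0)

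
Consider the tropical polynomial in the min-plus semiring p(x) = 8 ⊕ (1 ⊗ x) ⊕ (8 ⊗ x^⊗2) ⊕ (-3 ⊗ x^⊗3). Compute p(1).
p(1) = 0

A tropical monomial a ⊗ x^⊗i evaluates to a + i · x. Evaluating each term at x = 1:
  Term 0 contributes 8 + 0 · 1 = 8
  Term 1 contributes 1 + 1 · 1 = 2
  Term 2 contributes 8 + 2 · 1 = 10
  Term 3 contributes -3 + 3 · 1 = 0
p(1) = ⊕ of these = min[8, 2, 10, 0] = 0.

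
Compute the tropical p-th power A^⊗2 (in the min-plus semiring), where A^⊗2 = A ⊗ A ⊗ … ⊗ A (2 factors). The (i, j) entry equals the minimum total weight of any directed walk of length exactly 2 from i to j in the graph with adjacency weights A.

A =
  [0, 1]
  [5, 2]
A^⊗2 =
  [0, 1]
  [5, 4]

Each entry (A^⊗2)_ij equals the minimum over all length-2 walks i = v_0 → v_1 → … → v_2 = j of Σ_t A[v_t][v_{t+1}]. For example, for (i, j) = (0, 1) we minimise over 2 possible intermediate vertex sequences; the minimum is 1, attained along the walk 0 → 0 → 1.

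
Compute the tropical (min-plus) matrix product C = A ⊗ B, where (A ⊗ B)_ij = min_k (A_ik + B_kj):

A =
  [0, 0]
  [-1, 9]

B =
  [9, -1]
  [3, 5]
A ⊗ B =
  [3, -1]
  [8, -2]

Apply the min-plus product entry-by-entry:
  C[0][0] = min over k of (A[0][0] + B[0][0] = 0 + 9 = 9, A[0][1] + B[1][0] = 0 + 3 = 3) = 3 (attained at k = 1)
  C[0][1] = min over k of (A[0][0] + B[0][1] = 0 + -1 = -1, A[0][1] + B[1][1] = 0 + 5 = 5) = -1 (attained at k = 0)
  C[1][0] = min over k of (A[1][0] + B[0][0] = -1 + 9 = 8, A[1][1] + B[1][0] = 9 + 3 = 12) = 8 (attained at k = 0)
  C[1][1] = min over k of (A[1][0] + B[0][1] = -1 + -1 = -2, A[1][1] + B[1][1] = 9 + 5 = 14) = -2 (attained at k = 0)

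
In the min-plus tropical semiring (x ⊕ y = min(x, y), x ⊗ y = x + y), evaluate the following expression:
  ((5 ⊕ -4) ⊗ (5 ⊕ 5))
((5 ⊕ -4) ⊗ (5 ⊕ 5)) = 1

Expand innermost to outermost. Recall ⊕ takes the minimum of its arguments and ⊗ takes their sum. Working out the expression ((5 ⊕ -4) ⊗ (5 ⊕ 5)) gives 1.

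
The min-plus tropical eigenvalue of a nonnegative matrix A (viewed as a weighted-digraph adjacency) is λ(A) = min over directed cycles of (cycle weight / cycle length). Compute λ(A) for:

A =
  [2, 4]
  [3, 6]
λ(A) = 2

Enumerate directed cycles and compute their means (weight / length). Sample:
  cycle 0 → 0: weight = 2, length = 1, mean = 2/1 ≈ 2.000
  cycle 1 → 1: weight = 6, length = 1, mean = 6/1 ≈ 6.000
  cycle 0 → 1 → 0: weight = 7, length = 2, mean = 7/2 ≈ 3.500
  cycle 1 → 0 → 1: weight = 7, length = 2, mean = 7/2 ≈ 3.500
Minimum mean = 2.000, attained e.g. along the cycle 0 → 0 with weight 2 and length 1. So λ(A) = 2/1 = 2.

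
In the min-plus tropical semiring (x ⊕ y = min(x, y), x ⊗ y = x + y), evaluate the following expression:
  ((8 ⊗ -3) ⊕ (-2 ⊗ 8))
((8 ⊗ -3) ⊕ (-2 ⊗ 8)) = 5

Expand innermost to outermost. Recall ⊕ takes the minimum of its arguments and ⊗ takes their sum. Working out the expression ((8 ⊗ -3) ⊕ (-2 ⊗ 8)) gives 5.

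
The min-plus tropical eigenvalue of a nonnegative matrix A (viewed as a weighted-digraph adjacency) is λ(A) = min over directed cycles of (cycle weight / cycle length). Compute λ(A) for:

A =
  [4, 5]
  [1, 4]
λ(A) = 3

Enumerate directed cycles and compute their means (weight / length). Sample:
  cycle 0 → 0: weight = 4, length = 1, mean = 4/1 ≈ 4.000
  cycle 1 → 1: weight = 4, length = 1, mean = 4/1 ≈ 4.000
  cycle 0 → 1 → 0: weight = 6, length = 2, mean = 6/2 ≈ 3.000
  cycle 1 → 0 → 1: weight = 6, length = 2, mean = 6/2 ≈ 3.000
Minimum mean = 3.000, attained e.g. along the cycle 0 → 1 → 0 with weight 6 and length 2. So λ(A) = 6/2 = 3.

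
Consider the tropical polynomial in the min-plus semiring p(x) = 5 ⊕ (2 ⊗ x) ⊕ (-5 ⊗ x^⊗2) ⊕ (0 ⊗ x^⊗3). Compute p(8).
p(8) = 5

A tropical monomial a ⊗ x^⊗i evaluates to a + i · x. Evaluating each term at x = 8:
  Term 0 contributes 5 + 0 · 8 = 5
  Term 1 contributes 2 + 1 · 8 = 10
  Term 2 contributes -5 + 2 · 8 = 11
  Term 3 contributes 0 + 3 · 8 = 24
p(8) = ⊕ of these = min[5, 10, 11, 24] = 5.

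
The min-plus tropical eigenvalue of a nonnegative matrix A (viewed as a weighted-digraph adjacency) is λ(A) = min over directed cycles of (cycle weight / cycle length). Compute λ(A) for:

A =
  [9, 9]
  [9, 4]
λ(A) = 4

Enumerate directed cycles and compute their means (weight / length). Sample:
  cycle 0 → 0: weight = 9, length = 1, mean = 9/1 ≈ 9.000
  cycle 1 → 1: weight = 4, length = 1, mean = 4/1 ≈ 4.000
  cycle 0 → 1 → 0: weight = 18, length = 2, mean = 18/2 ≈ 9.000
  cycle 1 → 0 → 1: weight = 18, length = 2, mean = 18/2 ≈ 9.000
Minimum mean = 4.000, attained e.g. along the cycle 1 → 1 with weight 4 and length 1. So λ(A) = 4/1 = 4.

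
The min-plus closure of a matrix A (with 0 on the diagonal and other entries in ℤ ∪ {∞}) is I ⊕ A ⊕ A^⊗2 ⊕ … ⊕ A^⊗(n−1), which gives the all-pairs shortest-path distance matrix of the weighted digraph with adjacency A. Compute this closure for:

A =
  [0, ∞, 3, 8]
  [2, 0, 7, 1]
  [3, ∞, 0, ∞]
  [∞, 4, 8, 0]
Closure =
  [0, 12, 3, 8]
  [2, 0, 5, 1]
  [3, 15, 0, 11]
  [6, 4, 8, 0]

This is the Floyd-Warshall all-pairs shortest-path computation. For each intermediate vertex k = 0, 1, …, 3, update dist[i][j] ← min(dist[i][j], dist[i][k] + dist[k][j]). The final matrix gives, for each (i, j), the minimum total weight of any directed path from i to j (possibly empty when i = j).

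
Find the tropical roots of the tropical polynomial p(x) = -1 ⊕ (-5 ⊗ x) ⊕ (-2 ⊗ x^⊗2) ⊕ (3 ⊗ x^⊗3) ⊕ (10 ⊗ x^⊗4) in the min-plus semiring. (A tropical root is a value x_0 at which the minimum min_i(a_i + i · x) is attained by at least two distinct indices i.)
Roots: {-7, -5, -3, 4}

Each tropical root is a break point of the lower envelope of the lines y = a_i + i · x (there are 5 lines, with slopes 0, 1, ..., 4). Only the lines that attain the minimum somewhere contribute to roots; other lines are dominated. Here the surviving (envelope) indices are i = 4, i = 3, i = 2, i = 1, i = 0.
Intersections between consecutive envelope lines give the roots: for adjacent envelope indices i < j the intersection is x = (a_i − a_j) / (j − i). Reading off the sorted break points: {-7, -5, -3, 4}.
Verification: at each break x_0, at least two indices attain the minimum of min_i(a_i + i · x_0).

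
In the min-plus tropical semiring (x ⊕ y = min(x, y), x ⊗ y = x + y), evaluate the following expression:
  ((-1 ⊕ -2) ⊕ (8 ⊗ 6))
((-1 ⊕ -2) ⊕ (8 ⊗ 6)) = -2

Expand innermost to outermost. Recall ⊕ takes the minimum of its arguments and ⊗ takes their sum. Working out the expression ((-1 ⊕ -2) ⊕ (8 ⊗ 6)) gives -2.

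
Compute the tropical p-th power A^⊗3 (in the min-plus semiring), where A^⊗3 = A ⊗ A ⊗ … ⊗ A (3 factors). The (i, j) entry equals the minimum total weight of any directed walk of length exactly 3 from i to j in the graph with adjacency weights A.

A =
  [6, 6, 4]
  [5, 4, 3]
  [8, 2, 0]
A^⊗3 =
  [11, 6, 4]
  [10, 5, 3]
  [7, 2, 0]

Each entry (A^⊗3)_ij equals the minimum over all length-3 walks i = v_0 → v_1 → … → v_3 = j of Σ_t A[v_t][v_{t+1}]. For example, for (i, j) = (0, 2) we minimise over 9 possible intermediate vertex sequences; the minimum is 4, attained along the walk 0 → 2 → 2 → 2.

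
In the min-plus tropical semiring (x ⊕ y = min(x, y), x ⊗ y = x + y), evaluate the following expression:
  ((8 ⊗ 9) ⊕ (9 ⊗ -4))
((8 ⊗ 9) ⊕ (9 ⊗ -4)) = 5

Expand innermost to outermost. Recall ⊕ takes the minimum of its arguments and ⊗ takes their sum. Working out the expression ((8 ⊗ 9) ⊕ (9 ⊗ -4)) gives 5.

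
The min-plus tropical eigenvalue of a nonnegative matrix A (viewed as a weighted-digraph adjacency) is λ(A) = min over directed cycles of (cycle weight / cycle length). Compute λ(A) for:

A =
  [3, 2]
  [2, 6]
λ(A) = 2

Enumerate directed cycles and compute their means (weight / length). Sample:
  cycle 0 → 0: weight = 3, length = 1, mean = 3/1 ≈ 3.000
  cycle 1 → 1: weight = 6, length = 1, mean = 6/1 ≈ 6.000
  cycle 0 → 1 → 0: weight = 4, length = 2, mean = 4/2 ≈ 2.000
  cycle 1 → 0 → 1: weight = 4, length = 2, mean = 4/2 ≈ 2.000
Minimum mean = 2.000, attained e.g. along the cycle 0 → 1 → 0 with weight 4 and length 2. So λ(A) = 4/2 = 2.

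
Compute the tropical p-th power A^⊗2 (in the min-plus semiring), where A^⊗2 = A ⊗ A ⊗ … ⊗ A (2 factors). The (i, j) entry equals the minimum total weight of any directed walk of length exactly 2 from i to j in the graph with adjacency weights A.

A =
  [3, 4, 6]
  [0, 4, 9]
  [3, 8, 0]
A^⊗2 =
  [4, 7, 6]
  [3, 4, 6]
  [3, 7, 0]

Each entry (A^⊗2)_ij equals the minimum over all length-2 walks i = v_0 → v_1 → … → v_2 = j of Σ_t A[v_t][v_{t+1}]. For example, for (i, j) = (0, 2) we minimise over 3 possible intermediate vertex sequences; the minimum is 6, attained along the walk 0 → 2 → 2.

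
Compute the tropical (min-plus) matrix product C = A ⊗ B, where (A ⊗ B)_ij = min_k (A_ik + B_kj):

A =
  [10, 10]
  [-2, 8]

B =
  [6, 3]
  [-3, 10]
A ⊗ B =
  [7, 13]
  [4, 1]

Apply the min-plus product entry-by-entry:
  C[0][0] = min over k of (A[0][0] + B[0][0] = 10 + 6 = 16, A[0][1] + B[1][0] = 10 + -3 = 7) = 7 (attained at k = 1)
  C[0][1] = min over k of (A[0][0] + B[0][1] = 10 + 3 = 13, A[0][1] + B[1][1] = 10 + 10 = 20) = 13 (attained at k = 0)
  C[1][0] = min over k of (A[1][0] + B[0][0] = -2 + 6 = 4, A[1][1] + B[1][0] = 8 + -3 = 5) = 4 (attained at k = 0)
  C[1][1] = min over k of (A[1][0] + B[0][1] = -2 + 3 = 1, A[1][1] + B[1][1] = 8 + 10 = 18) = 1 (attained at k = 0)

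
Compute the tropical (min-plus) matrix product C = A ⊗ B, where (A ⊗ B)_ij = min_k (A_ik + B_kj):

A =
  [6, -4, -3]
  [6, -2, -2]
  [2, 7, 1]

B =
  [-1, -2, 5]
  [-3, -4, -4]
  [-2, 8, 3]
A ⊗ B =
  [-7, -8, -8]
  [-5, -6, -6]
  [-1, 0, 3]

Apply the min-plus product entry-by-entry:
  C[0][0] = min over k of (A[0][0] + B[0][0] = 6 + -1 = 5, A[0][1] + B[1][0] = -4 + -3 = -7, A[0][2] + B[2][0] = -3 + -2 = -5) = -7 (attained at k = 1)
  C[0][1] = min over k of (A[0][0] + B[0][1] = 6 + -2 = 4, A[0][1] + B[1][1] = -4 + -4 = -8, A[0][2] + B[2][1] = -3 + 8 = 5) = -8 (attained at k = 1)
  C[0][2] = min over k of (A[0][0] + B[0][2] = 6 + 5 = 11, A[0][1] + B[1][2] = -4 + -4 = -8, A[0][2] + B[2][2] = -3 + 3 = 0) = -8 (attained at k = 1)
  C[1][0] = min over k of (A[1][0] + B[0][0] = 6 + -1 = 5, A[1][1] + B[1][0] = -2 + -3 = -5, A[1][2] + B[2][0] = -2 + -2 = -4) = -5 (attained at k = 1)
  C[1][1] = min over k of (A[1][0] + B[0][1] = 6 + -2 = 4, A[1][1] + B[1][1] = -2 + -4 = -6, A[1][2] + B[2][1] = -2 + 8 = 6) = -6 (attained at k = 1)
  C[1][2] = min over k of (A[1][0] + B[0][2] = 6 + 5 = 11, A[1][1] + B[1][2] = -2 + -4 = -6, A[1][2] + B[2][2] = -2 + 3 = 1) = -6 (attained at k = 1)
  C[2][0] = min over k of (A[2][0] + B[0][0] = 2 + -1 = 1, A[2][1] + B[1][0] = 7 + -3 = 4, A[2][2] + B[2][0] = 1 + -2 = -1) = -1 (attained at k = 2)
  C[2][1] = min over k of (A[2][0] + B[0][1] = 2 + -2 = 0, A[2][1] + B[1][1] = 7 + -4 = 3, A[2][2] + B[2][1] = 1 + 8 = 9) = 0 (attained at k = 0)
  C[2][2] = min over k of (A[2][0] + B[0][2] = 2 + 5 = 7, A[2][1] + B[1][2] = 7 + -4 = 3, A[2][2] + B[2][2] = 1 + 3 = 4) = 3 (attained at k = 1)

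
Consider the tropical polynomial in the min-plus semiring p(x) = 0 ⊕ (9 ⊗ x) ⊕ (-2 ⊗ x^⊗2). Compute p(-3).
p(-3) = -8

A tropical monomial a ⊗ x^⊗i evaluates to a + i · x. Evaluating each term at x = -3:
  Term 0 contributes 0 + 0 · -3 = 0
  Term 1 contributes 9 + 1 · -3 = 6
  Term 2 contributes -2 + 2 · -3 = -8
p(-3) = ⊕ of these = min[0, 6, -8] = -8.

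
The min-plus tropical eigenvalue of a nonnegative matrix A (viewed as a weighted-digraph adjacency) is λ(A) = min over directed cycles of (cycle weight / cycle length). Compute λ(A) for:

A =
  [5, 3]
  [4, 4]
λ(A) = 7/2

Enumerate directed cycles and compute their means (weight / length). Sample:
  cycle 0 → 0: weight = 5, length = 1, mean = 5/1 ≈ 5.000
  cycle 1 → 1: weight = 4, length = 1, mean = 4/1 ≈ 4.000
  cycle 0 → 1 → 0: weight = 7, length = 2, mean = 7/2 ≈ 3.500
  cycle 1 → 0 → 1: weight = 7, length = 2, mean = 7/2 ≈ 3.500
Minimum mean = 3.500, attained e.g. along the cycle 0 → 1 → 0 with weight 7 and length 2. So λ(A) = 7/2 = 7/2.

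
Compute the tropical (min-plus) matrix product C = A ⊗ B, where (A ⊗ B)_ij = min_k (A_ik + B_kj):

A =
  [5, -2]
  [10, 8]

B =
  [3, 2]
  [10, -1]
A ⊗ B =
  [8, -3]
  [13, 7]

Apply the min-plus product entry-by-entry:
  C[0][0] = min over k of (A[0][0] + B[0][0] = 5 + 3 = 8, A[0][1] + B[1][0] = -2 + 10 = 8) = 8 (attained at k = 0)
  C[0][1] = min over k of (A[0][0] + B[0][1] = 5 + 2 = 7, A[0][1] + B[1][1] = -2 + -1 = -3) = -3 (attained at k = 1)
  C[1][0] = min over k of (A[1][0] + B[0][0] = 10 + 3 = 13, A[1][1] + B[1][0] = 8 + 10 = 18) = 13 (attained at k = 0)
  C[1][1] = min over k of (A[1][0] + B[0][1] = 10 + 2 = 12, A[1][1] + B[1][1] = 8 + -1 = 7) = 7 (attained at k = 1)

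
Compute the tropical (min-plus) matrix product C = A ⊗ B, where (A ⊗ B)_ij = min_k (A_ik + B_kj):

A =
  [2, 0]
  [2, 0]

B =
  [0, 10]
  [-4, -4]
A ⊗ B =
  [-4, -4]
  [-4, -4]

Apply the min-plus product entry-by-entry:
  C[0][0] = min over k of (A[0][0] + B[0][0] = 2 + 0 = 2, A[0][1] + B[1][0] = 0 + -4 = -4) = -4 (attained at k = 1)
  C[0][1] = min over k of (A[0][0] + B[0][1] = 2 + 10 = 12, A[0][1] + B[1][1] = 0 + -4 = -4) = -4 (attained at k = 1)
  C[1][0] = min over k of (A[1][0] + B[0][0] = 2 + 0 = 2, A[1][1] + B[1][0] = 0 + -4 = -4) = -4 (attained at k = 1)
  C[1][1] = min over k of (A[1][0] + B[0][1] = 2 + 10 = 12, A[1][1] + B[1][1] = 0 + -4 = -4) = -4 (attained at k = 1)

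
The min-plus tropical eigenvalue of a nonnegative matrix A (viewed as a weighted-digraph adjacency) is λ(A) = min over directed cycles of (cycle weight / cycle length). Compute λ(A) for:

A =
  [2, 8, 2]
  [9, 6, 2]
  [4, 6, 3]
λ(A) = 2

Enumerate directed cycles and compute their means (weight / length). Sample:
  cycle 0 → 0: weight = 2, length = 1, mean = 2/1 ≈ 2.000
  cycle 1 → 1: weight = 6, length = 1, mean = 6/1 ≈ 6.000
  cycle 2 → 2: weight = 3, length = 1, mean = 3/1 ≈ 3.000
  cycle 0 → 1 → 0: weight = 17, length = 2, mean = 17/2 ≈ 8.500
  cycle 0 → 2 → 0: weight = 6, length = 2, mean = 6/2 ≈ 3.000
  cycle 1 → 0 → 1: weight = 17, length = 2, mean = 17/2 ≈ 8.500
Minimum mean = 2.000, attained e.g. along the cycle 0 → 0 with weight 2 and length 1. So λ(A) = 2/1 = 2.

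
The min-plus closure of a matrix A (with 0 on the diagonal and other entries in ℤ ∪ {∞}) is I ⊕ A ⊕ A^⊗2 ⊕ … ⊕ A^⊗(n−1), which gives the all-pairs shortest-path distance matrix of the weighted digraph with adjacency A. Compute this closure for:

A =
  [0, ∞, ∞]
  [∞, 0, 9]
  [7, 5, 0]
Closure =
  [0, ∞, ∞]
  [16, 0, 9]
  [7, 5, 0]

This is the Floyd-Warshall all-pairs shortest-path computation. For each intermediate vertex k = 0, 1, …, 2, update dist[i][j] ← min(dist[i][j], dist[i][k] + dist[k][j]). The final matrix gives, for each (i, j), the minimum total weight of any directed path from i to j (possibly empty when i = j).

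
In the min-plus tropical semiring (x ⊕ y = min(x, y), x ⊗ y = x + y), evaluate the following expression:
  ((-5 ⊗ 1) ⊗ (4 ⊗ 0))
((-5 ⊗ 1) ⊗ (4 ⊗ 0)) = 0

Expand innermost to outermost. Recall ⊕ takes the minimum of its arguments and ⊗ takes their sum. Working out the expression ((-5 ⊗ 1) ⊗ (4 ⊗ 0)) gives 0.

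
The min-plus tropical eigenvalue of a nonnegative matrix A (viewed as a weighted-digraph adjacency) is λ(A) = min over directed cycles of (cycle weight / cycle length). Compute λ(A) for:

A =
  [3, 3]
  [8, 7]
λ(A) = 3

Enumerate directed cycles and compute their means (weight / length). Sample:
  cycle 0 → 0: weight = 3, length = 1, mean = 3/1 ≈ 3.000
  cycle 1 → 1: weight = 7, length = 1, mean = 7/1 ≈ 7.000
  cycle 0 → 1 → 0: weight = 11, length = 2, mean = 11/2 ≈ 5.500
  cycle 1 → 0 → 1: weight = 11, length = 2, mean = 11/2 ≈ 5.500
Minimum mean = 3.000, attained e.g. along the cycle 0 → 0 with weight 3 and length 1. So λ(A) = 3/1 = 3.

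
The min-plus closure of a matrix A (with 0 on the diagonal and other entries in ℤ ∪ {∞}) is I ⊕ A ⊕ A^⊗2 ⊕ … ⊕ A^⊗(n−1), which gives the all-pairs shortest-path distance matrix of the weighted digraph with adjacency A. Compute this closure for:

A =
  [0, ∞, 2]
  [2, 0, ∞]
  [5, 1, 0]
Closure =
  [0, 3, 2]
  [2, 0, 4]
  [3, 1, 0]

This is the Floyd-Warshall all-pairs shortest-path computation. For each intermediate vertex k = 0, 1, …, 2, update dist[i][j] ← min(dist[i][j], dist[i][k] + dist[k][j]). The final matrix gives, for each (i, j), the minimum total weight of any directed path from i to j (possibly empty when i = j).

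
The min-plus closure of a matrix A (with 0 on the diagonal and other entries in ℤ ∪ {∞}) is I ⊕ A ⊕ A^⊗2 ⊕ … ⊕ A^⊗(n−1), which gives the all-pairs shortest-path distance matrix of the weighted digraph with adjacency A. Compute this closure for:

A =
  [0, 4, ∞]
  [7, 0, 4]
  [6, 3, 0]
Closure =
  [0, 4, 8]
  [7, 0, 4]
  [6, 3, 0]

This is the Floyd-Warshall all-pairs shortest-path computation. For each intermediate vertex k = 0, 1, …, 2, update dist[i][j] ← min(dist[i][j], dist[i][k] + dist[k][j]). The final matrix gives, for each (i, j), the minimum total weight of any directed path from i to j (possibly empty when i = j).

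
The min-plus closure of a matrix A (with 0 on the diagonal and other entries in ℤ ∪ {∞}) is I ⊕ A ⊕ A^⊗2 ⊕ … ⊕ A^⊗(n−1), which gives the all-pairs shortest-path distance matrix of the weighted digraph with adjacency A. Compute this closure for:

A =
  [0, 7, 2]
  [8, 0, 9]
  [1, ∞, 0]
Closure =
  [0, 7, 2]
  [8, 0, 9]
  [1, 8, 0]

This is the Floyd-Warshall all-pairs shortest-path computation. For each intermediate vertex k = 0, 1, …, 2, update dist[i][j] ← min(dist[i][j], dist[i][k] + dist[k][j]). The final matrix gives, for each (i, j), the minimum total weight of any directed path from i to j (possibly empty when i = j).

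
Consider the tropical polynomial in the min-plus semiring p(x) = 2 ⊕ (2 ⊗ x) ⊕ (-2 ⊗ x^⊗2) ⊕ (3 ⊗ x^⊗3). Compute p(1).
p(1) = 0

A tropical monomial a ⊗ x^⊗i evaluates to a + i · x. Evaluating each term at x = 1:
  Term 0 contributes 2 + 0 · 1 = 2
  Term 1 contributes 2 + 1 · 1 = 3
  Term 2 contributes -2 + 2 · 1 = 0
  Term 3 contributes 3 + 3 · 1 = 6
p(1) = ⊕ of these = min[2, 3, 0, 6] = 0.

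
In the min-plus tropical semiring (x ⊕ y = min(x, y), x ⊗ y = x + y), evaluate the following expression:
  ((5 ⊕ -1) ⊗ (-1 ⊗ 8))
((5 ⊕ -1) ⊗ (-1 ⊗ 8)) = 6

Expand innermost to outermost. Recall ⊕ takes the minimum of its arguments and ⊗ takes their sum. Working out the expression ((5 ⊕ -1) ⊗ (-1 ⊗ 8)) gives 6.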